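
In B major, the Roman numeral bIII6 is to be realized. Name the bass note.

bIII in B major has root D; the chord is D-F#-A.
The figure 6 means first inversion — the third is in the bass.

F#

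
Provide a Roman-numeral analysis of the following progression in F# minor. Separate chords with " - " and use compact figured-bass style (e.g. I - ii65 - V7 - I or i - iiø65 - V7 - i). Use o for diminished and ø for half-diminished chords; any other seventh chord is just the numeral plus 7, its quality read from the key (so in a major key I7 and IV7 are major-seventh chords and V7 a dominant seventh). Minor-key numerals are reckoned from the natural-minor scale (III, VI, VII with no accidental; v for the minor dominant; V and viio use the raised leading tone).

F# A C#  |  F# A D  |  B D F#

i - VI6 - iv

F#-A-C#: root F# is the tonic; minor triad there is i.
F#-A-D: major triad on D = scale degree 6 → VI6.
B-D-F#: minor triad on B = scale degree 4 → iv.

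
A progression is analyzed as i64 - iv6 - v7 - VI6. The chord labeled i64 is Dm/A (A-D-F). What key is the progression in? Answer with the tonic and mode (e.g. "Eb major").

D minor

The anchor chord is a minor triad on D, labeled i64.
If D is scale degree 1 and the mode makes that degree carry a minor triad, the tonic is D and the mode is minor.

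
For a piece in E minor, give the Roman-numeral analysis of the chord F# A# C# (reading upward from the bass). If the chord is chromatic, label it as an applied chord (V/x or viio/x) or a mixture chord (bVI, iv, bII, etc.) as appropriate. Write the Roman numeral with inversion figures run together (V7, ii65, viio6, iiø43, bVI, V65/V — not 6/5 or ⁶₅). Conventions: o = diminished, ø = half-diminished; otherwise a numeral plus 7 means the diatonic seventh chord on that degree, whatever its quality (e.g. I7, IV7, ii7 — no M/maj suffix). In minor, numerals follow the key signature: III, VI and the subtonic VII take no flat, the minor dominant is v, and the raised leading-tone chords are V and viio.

V/V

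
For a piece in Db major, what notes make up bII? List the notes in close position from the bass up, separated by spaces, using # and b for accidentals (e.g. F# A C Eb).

Scale degree 2 in Db major is Eb; lowering it a half step gives Ebb. bII is the Neapolitan chord — a major triad on the lowered second degree.
So the chord is Ebb-Gb-Bbb.

Ebb Gb Bbb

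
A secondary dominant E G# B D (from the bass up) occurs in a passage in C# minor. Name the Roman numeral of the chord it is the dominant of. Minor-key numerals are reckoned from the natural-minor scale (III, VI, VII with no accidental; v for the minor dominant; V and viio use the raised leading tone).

VI

The chord is a dominant seventh chord on E.
A dominant resolves down a perfect fifth: E → A. In C# minor, A is scale degree 6, i.e. VI.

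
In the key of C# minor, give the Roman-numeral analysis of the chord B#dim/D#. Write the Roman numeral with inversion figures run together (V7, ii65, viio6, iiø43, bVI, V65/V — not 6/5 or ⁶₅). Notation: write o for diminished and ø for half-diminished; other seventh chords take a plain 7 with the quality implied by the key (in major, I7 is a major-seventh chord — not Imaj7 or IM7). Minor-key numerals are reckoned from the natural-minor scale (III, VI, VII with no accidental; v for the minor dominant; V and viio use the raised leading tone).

viio6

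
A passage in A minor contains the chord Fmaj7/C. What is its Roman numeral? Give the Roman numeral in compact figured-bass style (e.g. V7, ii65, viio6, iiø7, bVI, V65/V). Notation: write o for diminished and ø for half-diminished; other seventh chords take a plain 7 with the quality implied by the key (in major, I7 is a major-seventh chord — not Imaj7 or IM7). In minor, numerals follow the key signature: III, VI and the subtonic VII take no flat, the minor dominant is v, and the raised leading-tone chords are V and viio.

VI43

The pitches F-A-C-E form a major seventh chord rooted on F.
In A minor, F is the submediant; the diatonic major seventh chord there is VI7.
With C in the bass the chord is in second inversion, so the figured bass is 43.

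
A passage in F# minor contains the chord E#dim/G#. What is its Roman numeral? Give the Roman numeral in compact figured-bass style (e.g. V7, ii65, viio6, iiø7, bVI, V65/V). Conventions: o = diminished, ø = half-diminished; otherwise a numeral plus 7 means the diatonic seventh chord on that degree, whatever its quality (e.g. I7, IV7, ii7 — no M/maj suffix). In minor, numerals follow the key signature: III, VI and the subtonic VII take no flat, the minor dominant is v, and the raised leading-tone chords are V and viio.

Stacked in thirds the chord is E#-G#-B: a diminished triad on E#.
E# is scale degree 7 in F# minor, and a diminished triad on that degree is written viio.
With G# in the bass the chord is in first inversion, so the figured bass is 6.

viio6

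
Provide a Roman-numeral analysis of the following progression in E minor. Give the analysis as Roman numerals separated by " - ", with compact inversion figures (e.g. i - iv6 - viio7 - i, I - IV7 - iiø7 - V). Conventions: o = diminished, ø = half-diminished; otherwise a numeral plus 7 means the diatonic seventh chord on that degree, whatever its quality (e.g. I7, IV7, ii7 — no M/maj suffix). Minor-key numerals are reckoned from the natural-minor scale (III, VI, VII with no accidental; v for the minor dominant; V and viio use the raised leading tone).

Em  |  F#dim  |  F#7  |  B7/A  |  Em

Em: root E is the tonic; minor triad there is i.
F#dim: diminished triad on F# = scale degree 2 → iio.
F#7 is the secondary dominant of V (dominant seventh chord on F#): V7/V.
B7/A: dominant seventh chord on B = scale degree 5 → V42.
Em has root E, degree 1 in E minor, so i.

i - iio - V7/V - V42 - i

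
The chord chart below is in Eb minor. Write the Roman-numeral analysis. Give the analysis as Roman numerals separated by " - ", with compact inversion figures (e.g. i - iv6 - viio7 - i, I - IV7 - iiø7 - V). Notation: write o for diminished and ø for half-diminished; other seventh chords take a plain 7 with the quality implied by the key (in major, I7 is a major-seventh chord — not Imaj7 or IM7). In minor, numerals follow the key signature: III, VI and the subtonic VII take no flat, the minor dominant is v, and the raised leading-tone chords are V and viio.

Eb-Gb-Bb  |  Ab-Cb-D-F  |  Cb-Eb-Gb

Eb-Gb-Bb: root Eb is the tonic; minor triad there is i.
Ab-Cb-D-F has root D, degree 7 in Eb minor, so viio43.
Cb-Eb-Gb has root Cb, degree 6 in Eb minor, so VI.

i - viio43 - VI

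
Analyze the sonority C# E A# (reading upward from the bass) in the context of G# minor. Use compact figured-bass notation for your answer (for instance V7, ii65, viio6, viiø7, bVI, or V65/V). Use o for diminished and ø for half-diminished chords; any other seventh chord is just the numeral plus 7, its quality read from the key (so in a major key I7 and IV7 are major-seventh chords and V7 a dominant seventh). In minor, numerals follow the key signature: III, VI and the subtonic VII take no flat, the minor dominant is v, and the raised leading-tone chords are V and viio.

The pitches A#-C#-E form a diminished triad rooted on A#.
In G# minor, A# is the supertonic; the diatonic diminished triad there is iio.
With C# in the bass the chord is in first inversion, so the figured bass is 6.

iio6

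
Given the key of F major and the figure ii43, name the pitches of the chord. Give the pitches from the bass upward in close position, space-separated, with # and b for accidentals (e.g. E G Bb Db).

In F major, the supertonic is G, and the diatonic chord built there is a minor seventh chord.
Stacking thirds from G gives G-Bb-D-F.
With the 43 figure the chord is in second inversion; from the bass D upward in close position it reads D-F-G-Bb.

D F G Bb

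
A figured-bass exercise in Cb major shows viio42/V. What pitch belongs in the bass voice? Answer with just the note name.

The applied chord viio42/V is rooted on F: F-Ab-Cb-Ebb.
The figure 42 means third inversion — the seventh is in the bass.

Ebb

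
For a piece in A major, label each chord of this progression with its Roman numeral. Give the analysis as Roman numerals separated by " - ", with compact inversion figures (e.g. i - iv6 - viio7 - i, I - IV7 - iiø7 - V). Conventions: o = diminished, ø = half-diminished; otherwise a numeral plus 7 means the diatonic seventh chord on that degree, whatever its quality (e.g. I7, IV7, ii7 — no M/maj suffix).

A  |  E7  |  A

A: major triad on A = scale degree 1 → I.
E7 has root E, degree 5 in A major, so V7.
A has root A, degree 1 in A major, so I.

I - V7 - I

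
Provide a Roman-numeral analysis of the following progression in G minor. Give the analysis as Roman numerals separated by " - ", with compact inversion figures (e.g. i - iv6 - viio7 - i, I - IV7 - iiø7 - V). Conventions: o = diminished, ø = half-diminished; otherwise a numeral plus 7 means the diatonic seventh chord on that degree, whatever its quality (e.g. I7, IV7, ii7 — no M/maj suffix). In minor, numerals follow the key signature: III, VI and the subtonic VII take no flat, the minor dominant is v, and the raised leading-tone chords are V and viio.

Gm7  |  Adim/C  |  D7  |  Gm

i7 - iio6 - V7 - i

Gm7: minor seventh chord on G = scale degree 1 → i7.
Adim/C: diminished triad on A = scale degree 2 → iio6.
D7: root D is the dominant; dominant seventh chord there is V7.
Gm: root G is the tonic; minor triad there is i.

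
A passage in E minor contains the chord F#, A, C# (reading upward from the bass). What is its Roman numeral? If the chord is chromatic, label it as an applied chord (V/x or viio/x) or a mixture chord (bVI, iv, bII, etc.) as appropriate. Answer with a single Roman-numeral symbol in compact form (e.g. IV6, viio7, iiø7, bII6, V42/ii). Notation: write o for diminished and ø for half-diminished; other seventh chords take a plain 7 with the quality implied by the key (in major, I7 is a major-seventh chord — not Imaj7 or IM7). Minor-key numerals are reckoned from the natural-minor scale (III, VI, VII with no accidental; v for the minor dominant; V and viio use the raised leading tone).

ii

The pitches F#-A-C# form a minor triad rooted on F#.
F# is the second degree of E minor. This is the minor supertonic, borrowed from the parallel major (the Dorian ii).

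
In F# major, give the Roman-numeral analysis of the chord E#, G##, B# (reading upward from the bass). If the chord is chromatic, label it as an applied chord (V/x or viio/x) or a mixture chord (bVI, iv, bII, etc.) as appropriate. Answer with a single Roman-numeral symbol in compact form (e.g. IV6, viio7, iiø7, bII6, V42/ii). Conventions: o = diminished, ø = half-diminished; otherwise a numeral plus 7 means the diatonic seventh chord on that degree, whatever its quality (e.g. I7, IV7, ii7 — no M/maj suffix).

V/iii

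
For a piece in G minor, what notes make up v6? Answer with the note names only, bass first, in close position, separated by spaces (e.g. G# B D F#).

F A D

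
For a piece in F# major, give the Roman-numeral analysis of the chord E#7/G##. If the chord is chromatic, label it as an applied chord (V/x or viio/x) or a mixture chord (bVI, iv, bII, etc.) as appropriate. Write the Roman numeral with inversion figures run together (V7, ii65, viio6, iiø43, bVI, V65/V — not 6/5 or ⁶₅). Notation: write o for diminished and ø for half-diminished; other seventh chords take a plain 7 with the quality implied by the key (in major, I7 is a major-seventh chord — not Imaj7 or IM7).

V65/iii

The pitches E#-G##-B#-D# form a dominant seventh chord rooted on E#.
E# is not a diatonic chord root with this quality in F# major, but it lies a perfect fifth above A# (iii), so the chord functions as an applied dominant of iii.
With G## in the bass the chord is in first inversion, so the figured bass is 65.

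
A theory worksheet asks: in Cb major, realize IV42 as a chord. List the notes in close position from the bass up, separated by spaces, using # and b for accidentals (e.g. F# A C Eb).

The numeral's case and figure indicate a major seventh chord. In Cb major its root, scale degree 4, is Fb.
That chord is spelled Fb-Ab-Cb-Eb.
The figured bass 42 indicates third inversion, placing the seventh (Eb) in the bass: Eb-Fb-Ab-Cb.

Eb Fb Ab Cb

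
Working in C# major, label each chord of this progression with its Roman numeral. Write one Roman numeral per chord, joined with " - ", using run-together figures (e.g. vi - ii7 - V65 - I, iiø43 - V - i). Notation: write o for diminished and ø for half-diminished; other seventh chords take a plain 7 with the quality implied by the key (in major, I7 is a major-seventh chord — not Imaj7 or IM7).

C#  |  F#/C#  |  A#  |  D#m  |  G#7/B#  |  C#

I - IV64 - V/ii - ii - V65 - I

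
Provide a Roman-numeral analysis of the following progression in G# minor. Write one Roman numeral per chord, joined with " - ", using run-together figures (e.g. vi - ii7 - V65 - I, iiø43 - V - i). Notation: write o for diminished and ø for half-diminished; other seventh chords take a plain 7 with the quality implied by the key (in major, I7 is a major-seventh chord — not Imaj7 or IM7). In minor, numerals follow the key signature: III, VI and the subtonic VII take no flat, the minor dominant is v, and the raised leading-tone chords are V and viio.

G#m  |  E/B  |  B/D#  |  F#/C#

i - VI64 - III6 - VII64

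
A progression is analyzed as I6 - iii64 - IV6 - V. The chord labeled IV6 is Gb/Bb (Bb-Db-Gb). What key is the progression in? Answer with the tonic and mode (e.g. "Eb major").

Db major

The anchor chord is a major triad on Gb, labeled IV6.
IV6 on Gb implies Gb is the subdominant; that puts the tonic at Db, and the uppercase numeral fits major mode.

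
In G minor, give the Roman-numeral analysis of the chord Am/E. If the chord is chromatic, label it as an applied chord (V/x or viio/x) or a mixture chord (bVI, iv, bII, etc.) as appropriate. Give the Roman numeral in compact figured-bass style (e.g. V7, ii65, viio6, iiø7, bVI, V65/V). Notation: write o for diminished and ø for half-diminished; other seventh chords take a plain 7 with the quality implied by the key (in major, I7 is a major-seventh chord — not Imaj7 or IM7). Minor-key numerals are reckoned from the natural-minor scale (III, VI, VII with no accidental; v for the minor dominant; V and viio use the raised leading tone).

ii64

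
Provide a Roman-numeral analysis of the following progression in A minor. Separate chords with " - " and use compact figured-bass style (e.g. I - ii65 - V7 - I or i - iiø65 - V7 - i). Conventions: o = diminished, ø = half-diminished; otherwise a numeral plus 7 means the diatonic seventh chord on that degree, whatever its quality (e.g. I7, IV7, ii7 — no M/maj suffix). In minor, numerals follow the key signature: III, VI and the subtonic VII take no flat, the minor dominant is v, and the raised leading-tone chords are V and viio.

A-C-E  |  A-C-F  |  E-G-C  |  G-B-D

i - VI6 - III6 - VII

A-C-E: minor triad on A = scale degree 1 → i.
A-C-F: major triad on F = scale degree 6 → VI6.
E-G-C: major triad on C = scale degree 3 → III6.
G-B-D: major triad on G = scale degree 7 → VII.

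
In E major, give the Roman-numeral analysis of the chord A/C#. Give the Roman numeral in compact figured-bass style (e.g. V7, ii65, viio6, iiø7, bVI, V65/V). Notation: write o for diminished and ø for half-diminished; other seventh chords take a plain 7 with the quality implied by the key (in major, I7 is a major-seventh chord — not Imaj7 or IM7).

IV6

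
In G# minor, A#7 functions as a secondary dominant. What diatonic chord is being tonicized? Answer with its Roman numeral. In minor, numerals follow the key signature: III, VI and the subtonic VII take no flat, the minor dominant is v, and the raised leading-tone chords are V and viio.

The chord is a dominant seventh chord on A#.
A dominant resolves down a perfect fifth: A# → D#. In G# minor, D# is scale degree 5, i.e. V.

V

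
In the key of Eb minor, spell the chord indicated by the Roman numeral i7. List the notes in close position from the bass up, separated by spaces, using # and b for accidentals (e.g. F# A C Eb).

The numeral's case and figure indicate a minor seventh chord. In Eb minor its root, scale degree 1, is Eb.
That chord is spelled Eb-Gb-Bb-Db.

Eb Gb Bb Db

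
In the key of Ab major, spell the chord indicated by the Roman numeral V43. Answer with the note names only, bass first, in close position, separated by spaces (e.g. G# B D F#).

In Ab major, scale degree 5 is Eb, and the diatonic chord built there is a dominant seventh chord.
That chord is spelled Eb-G-Bb-Db.
With the 43 figure the chord is in second inversion; from the bass Bb upward in close position it reads Bb-Db-Eb-G.

Bb Db Eb G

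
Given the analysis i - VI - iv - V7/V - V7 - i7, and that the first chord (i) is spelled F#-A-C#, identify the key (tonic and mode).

F# minor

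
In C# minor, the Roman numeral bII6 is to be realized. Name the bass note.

F#

bII in C# minor has root D; the chord is D-F#-A.
The figure 6 means first inversion — the third is in the bass.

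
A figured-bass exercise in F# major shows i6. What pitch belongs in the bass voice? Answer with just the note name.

A

i in F# major has root F#; the chord is F#-A-C#.
The figure 6 means first inversion — the third is in the bass.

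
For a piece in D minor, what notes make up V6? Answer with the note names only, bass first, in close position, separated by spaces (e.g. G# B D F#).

In D minor, the dominant is A. The dominant is major (leading tone raised), so V is a major triad.
That chord is spelled A-C#-E.
The figured bass 6 indicates first inversion, placing the third (C#) in the bass: C#-E-A.

C# E A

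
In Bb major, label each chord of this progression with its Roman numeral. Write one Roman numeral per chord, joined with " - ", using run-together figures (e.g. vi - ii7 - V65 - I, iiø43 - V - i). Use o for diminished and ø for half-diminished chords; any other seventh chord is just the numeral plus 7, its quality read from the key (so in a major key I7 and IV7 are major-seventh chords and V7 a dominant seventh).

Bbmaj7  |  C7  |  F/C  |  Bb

Bbmaj7: major seventh chord on Bb = scale degree 1 → I7.
C7: chromatic; C is V of V, so V7/V.
F/C: major triad on F = scale degree 5 → V64.
Bb: major triad on Bb = scale degree 1 → I.

I7 - V7/V - V64 - I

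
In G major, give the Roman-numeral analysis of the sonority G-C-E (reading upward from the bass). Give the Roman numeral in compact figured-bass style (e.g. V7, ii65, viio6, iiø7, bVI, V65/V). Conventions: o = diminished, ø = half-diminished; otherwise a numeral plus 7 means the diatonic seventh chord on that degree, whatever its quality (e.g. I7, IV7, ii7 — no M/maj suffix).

IV64

Stacked in thirds the chord is C-E-G: a major triad on C.
In G major, C is the subdominant; the diatonic major triad there is IV.
With G in the bass the chord is in second inversion, so the figured bass is 64.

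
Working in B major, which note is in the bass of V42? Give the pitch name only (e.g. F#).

V in B major has root F#; the chord is F#-A#-C#-E.
The figure 42 means third inversion — the seventh is in the bass.

E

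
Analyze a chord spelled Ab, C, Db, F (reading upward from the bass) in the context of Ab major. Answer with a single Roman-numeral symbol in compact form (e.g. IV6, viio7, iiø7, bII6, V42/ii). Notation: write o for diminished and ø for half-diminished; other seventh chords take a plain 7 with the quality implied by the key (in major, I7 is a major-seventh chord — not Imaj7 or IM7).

IV43

The pitches Db-F-Ab-C form a major seventh chord rooted on Db.
In Ab major, Db is the subdominant; the diatonic major seventh chord there is IV7.
With Ab in the bass the chord is in second inversion, so the figured bass is 43.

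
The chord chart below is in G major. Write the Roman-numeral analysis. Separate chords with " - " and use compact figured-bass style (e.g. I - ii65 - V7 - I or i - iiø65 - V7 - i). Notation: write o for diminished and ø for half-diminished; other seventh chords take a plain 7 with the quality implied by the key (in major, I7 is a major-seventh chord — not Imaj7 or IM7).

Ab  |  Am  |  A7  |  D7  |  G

bII - ii - V7/V - V7 - I

Ab: major triad on Ab — chromatic; Ab is the lowered second degree, so this is the Neapolitan chord, bII.
Am has root A, degree 2 in G major, so ii.
A7: a dominant seventh chord on A, the applied dominant of V → V7/V.
D7: root D is the dominant; dominant seventh chord there is V7.
G: root G is the tonic; major triad there is I.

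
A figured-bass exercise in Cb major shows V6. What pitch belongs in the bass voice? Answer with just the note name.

Bb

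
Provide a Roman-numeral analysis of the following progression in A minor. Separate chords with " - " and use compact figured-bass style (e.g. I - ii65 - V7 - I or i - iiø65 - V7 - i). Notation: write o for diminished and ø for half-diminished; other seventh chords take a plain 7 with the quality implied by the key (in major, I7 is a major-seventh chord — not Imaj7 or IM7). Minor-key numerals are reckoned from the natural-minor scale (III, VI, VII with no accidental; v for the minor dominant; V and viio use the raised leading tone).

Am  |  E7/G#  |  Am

i - V65 - i

Am: root A is the tonic; minor triad there is i.
E7/G#: dominant seventh chord on E = scale degree 5 → V65.
Am: minor triad on A = scale degree 1 → i.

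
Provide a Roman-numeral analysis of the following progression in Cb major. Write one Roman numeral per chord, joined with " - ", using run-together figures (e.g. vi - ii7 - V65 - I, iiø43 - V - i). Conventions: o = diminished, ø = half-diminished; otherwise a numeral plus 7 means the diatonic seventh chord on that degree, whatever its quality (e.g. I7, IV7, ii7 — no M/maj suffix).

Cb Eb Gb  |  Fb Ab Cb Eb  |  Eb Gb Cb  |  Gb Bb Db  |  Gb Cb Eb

I - IV7 - I6 - V - I64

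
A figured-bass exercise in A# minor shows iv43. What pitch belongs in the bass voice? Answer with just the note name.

A#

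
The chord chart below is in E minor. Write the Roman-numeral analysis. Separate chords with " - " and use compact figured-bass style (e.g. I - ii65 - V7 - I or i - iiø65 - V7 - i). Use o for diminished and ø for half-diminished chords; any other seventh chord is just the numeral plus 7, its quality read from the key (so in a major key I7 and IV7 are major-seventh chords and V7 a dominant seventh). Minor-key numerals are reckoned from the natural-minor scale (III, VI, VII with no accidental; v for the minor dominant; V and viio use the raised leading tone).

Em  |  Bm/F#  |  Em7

i - v64 - i7

Em: root E is the tonic; minor triad there is i.
Bm/F#: root B is the dominant; minor triad there is v64.
Em7: root E is the tonic; minor seventh chord there is i7.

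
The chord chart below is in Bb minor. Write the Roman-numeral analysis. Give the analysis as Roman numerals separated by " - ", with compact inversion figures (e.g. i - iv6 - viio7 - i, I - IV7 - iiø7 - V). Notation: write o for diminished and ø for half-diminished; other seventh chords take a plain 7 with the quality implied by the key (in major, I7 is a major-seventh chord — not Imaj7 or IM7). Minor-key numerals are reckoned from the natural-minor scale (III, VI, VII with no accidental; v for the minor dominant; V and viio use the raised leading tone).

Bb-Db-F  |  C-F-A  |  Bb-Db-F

Bb-Db-F: minor triad on Bb = scale degree 1 → i.
C-F-A: major triad on F = scale degree 5 → V64.
Bb-Db-F has root Bb, degree 1 in Bb minor, so i.

i - V64 - i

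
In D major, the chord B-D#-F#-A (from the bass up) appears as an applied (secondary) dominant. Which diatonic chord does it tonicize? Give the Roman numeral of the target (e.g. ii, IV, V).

The chord is a dominant seventh chord on B.
A dominant resolves down a perfect fifth: B → E. In D major, E is scale degree 2, i.e. ii.

ii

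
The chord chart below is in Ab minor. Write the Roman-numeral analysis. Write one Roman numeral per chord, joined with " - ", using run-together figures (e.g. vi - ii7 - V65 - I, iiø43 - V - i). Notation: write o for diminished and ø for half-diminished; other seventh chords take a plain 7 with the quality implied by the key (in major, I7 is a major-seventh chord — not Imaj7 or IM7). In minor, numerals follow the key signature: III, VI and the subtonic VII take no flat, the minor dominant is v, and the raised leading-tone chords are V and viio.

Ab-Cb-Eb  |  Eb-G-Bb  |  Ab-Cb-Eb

i - V - i

Ab-Cb-Eb: root Ab is the tonic; minor triad there is i.
Eb-G-Bb: major triad on Eb = scale degree 5 → V.
Ab-Cb-Eb: minor triad on Ab = scale degree 1 → i.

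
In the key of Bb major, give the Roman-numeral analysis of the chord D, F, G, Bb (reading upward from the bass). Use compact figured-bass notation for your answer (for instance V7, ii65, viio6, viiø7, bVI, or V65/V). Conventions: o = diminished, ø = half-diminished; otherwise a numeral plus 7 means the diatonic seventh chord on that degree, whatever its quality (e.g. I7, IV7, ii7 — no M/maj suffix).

vi43

The pitches G-Bb-D-F form a minor seventh chord rooted on G.
G is scale degree 6 in Bb major, and a minor seventh chord on that degree is written vi7.
With D in the bass the chord is in second inversion, so the figured bass is 43.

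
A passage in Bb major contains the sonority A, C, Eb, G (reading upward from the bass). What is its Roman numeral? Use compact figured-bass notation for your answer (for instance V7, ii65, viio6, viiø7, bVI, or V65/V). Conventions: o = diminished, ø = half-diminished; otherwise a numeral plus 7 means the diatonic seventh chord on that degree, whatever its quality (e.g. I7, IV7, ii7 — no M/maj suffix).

The pitches A-C-Eb-G form a half-diminished seventh chord rooted on A.
A is scale degree 7 in Bb major, and a half-diminished seventh chord on that degree is written viiø7.

viiø7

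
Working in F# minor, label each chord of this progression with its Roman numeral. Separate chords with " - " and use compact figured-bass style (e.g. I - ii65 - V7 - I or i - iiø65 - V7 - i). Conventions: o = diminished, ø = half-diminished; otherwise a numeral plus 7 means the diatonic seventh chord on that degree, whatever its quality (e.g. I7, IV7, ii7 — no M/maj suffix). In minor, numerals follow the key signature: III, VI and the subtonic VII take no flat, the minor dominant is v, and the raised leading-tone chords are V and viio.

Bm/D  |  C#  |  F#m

iv6 - V - i

Bm/D: root B is the subdominant; minor triad there is iv6.
C#: major triad on C# = scale degree 5 → V.
F#m: root F# is the tonic; minor triad there is i.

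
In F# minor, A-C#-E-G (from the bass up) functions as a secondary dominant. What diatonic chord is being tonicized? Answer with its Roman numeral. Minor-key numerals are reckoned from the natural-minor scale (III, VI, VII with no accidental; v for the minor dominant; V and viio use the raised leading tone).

VI

The chord is a dominant seventh chord on A.
A dominant resolves down a perfect fifth: A → D. In F# minor, D is scale degree 6, i.e. VI.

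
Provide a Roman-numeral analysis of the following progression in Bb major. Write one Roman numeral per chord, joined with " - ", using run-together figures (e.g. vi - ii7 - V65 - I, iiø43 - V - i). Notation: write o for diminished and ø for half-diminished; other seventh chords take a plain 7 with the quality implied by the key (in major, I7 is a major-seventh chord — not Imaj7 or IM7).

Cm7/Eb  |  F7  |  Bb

Cm7/Eb: root C is the supertonic; minor seventh chord there is ii65.
F7: root F is the dominant; dominant seventh chord there is V7.
Bb: root Bb is the tonic; major triad there is I.

ii65 - V7 - I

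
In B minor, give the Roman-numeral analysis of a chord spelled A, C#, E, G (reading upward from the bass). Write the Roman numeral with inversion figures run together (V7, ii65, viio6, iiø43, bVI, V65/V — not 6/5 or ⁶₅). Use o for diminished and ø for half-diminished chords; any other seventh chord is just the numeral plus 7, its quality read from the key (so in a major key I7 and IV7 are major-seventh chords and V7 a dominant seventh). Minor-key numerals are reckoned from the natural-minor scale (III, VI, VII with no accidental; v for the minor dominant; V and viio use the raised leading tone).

Stacked in thirds the chord is A-C#-E-G: a dominant seventh chord on A.
A is scale degree 7 in B minor, and a dominant seventh chord on that degree is written VII7.

VII7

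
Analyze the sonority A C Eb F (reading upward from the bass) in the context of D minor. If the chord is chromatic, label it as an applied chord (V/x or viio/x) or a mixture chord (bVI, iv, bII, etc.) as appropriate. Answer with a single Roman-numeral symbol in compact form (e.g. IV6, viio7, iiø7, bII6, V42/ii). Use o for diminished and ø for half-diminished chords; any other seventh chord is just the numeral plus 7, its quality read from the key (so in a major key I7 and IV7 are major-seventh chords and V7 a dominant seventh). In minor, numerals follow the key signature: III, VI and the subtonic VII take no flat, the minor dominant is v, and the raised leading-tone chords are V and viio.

The pitches F-A-C-Eb form a dominant seventh chord rooted on F.
F is not a diatonic chord root with this quality in D minor, but it lies a perfect fifth above Bb (VI), so the chord functions as an applied dominant of VI.
With A in the bass the chord is in first inversion, so the figured bass is 65.

V65/VI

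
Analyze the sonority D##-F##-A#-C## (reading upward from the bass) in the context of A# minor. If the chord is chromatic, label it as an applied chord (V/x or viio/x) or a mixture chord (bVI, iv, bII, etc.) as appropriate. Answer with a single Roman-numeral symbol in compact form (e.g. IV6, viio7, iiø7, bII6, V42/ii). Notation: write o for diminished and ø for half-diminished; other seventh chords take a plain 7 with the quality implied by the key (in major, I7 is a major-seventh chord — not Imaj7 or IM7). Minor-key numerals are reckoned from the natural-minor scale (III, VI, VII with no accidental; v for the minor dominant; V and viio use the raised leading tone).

The pitches D##-F##-A#-C## form a half-diminished seventh chord rooted on D##.
D## sits a half step below E# (V in A# minor); a diminished chord there is the applied leading-tone chord of V.

viiø7/V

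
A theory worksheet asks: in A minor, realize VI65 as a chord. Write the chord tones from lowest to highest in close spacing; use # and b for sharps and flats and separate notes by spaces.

A C E F

In A minor, the sixth degree is F, and the diatonic chord built there is a major seventh chord.
Stacking thirds from F gives F-A-C-E.
The figured bass 65 indicates first inversion, placing the third (A) in the bass: A-C-E-F.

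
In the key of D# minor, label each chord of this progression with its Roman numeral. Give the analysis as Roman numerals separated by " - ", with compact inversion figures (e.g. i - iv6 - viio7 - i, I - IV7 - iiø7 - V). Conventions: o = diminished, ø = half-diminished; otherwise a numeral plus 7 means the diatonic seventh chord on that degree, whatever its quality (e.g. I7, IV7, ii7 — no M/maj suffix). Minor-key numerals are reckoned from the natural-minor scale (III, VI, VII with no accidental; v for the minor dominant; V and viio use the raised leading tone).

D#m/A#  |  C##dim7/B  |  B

i64 - viio42 - VI

D#m/A#: minor triad on D# = scale degree 1 → i64.
C##dim7/B: fully diminished seventh chord on C## = scale degree 7 → viio42.
B: root B is the submediant; major triad there is VI.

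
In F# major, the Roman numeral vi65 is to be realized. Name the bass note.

F#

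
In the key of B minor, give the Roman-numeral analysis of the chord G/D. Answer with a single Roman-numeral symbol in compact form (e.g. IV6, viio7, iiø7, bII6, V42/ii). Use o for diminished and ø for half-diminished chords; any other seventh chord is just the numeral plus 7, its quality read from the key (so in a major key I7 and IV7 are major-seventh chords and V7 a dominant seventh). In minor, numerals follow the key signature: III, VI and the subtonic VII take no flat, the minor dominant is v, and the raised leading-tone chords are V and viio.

VI64

The pitches G-B-D form a major triad rooted on G.
In B minor, G is the submediant; the diatonic major triad there is VI.
With D in the bass the chord is in second inversion, so the figured bass is 64.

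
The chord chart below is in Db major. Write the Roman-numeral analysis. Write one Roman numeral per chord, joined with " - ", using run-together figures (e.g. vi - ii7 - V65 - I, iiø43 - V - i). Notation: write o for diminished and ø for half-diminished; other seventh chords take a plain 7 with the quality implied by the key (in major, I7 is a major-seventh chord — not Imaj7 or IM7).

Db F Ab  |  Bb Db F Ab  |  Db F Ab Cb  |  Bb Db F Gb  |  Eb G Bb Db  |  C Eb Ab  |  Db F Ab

I - vi7 - V7/IV - IV65 - V7/V - V6 - I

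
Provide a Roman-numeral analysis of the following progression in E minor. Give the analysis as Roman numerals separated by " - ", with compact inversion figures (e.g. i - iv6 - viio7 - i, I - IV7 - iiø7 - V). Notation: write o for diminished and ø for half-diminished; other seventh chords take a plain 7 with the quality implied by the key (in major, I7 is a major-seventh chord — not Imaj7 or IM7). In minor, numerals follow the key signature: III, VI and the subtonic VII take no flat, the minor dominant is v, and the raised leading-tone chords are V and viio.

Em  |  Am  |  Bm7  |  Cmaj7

Em: root E is the tonic; minor triad there is i.
Am: root A is the subdominant; minor triad there is iv.
Bm7: minor seventh chord on B = scale degree 5 → v7.
Cmaj7 has root C, degree 6 in E minor, so VI7.

i - iv - v7 - VI7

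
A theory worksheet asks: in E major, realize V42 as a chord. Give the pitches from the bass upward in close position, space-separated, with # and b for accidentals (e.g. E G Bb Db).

A B D# F#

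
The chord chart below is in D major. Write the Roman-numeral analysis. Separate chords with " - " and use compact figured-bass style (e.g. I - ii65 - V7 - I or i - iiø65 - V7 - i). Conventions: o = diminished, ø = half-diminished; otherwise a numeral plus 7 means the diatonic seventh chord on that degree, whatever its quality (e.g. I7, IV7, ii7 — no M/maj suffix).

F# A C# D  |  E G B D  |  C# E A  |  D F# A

I65 - ii7 - V6 - I

F#-A-C#-D: major seventh chord on D = scale degree 1 → I65.
E-G-B-D has root E, degree 2 in D major, so ii7.
C#-E-A has root A, degree 5 in D major, so V6.
D-F#-A has root D, degree 1 in D major, so I.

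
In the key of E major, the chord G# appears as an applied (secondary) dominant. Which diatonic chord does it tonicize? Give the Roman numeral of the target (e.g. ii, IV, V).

vi

The chord is a major triad on G#.
A dominant resolves down a perfect fifth: G# → C#. In E major, C# is scale degree 6, i.e. vi.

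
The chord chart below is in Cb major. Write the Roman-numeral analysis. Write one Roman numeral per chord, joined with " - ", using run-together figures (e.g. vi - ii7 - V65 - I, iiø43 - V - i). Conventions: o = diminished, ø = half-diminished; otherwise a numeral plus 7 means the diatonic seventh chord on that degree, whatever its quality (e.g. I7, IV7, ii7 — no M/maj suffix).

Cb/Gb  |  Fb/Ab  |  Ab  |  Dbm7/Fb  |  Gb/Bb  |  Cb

Cb/Gb: root Cb is the tonic; major triad there is I64.
Fb/Ab has root Fb, degree 4 in Cb major, so IV6.
Ab: a major triad on Ab, the applied dominant of ii → V/ii.
Dbm7/Fb: root Db is the supertonic; minor seventh chord there is ii65.
Gb/Bb has root Gb, degree 5 in Cb major, so V6.
Cb: root Cb is the tonic; major triad there is I.

I64 - IV6 - V/ii - ii65 - V6 - I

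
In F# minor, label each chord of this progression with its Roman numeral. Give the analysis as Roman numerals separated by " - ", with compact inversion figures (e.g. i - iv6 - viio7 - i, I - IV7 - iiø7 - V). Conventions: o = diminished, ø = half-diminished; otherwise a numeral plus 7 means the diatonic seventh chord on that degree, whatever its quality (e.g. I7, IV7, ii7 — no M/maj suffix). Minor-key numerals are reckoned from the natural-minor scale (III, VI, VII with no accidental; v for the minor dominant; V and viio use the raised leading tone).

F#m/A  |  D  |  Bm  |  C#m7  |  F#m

F#m/A has root F#, degree 1 in F# minor, so i6.
D: major triad on D = scale degree 6 → VI.
Bm: root B is the subdominant; minor triad there is iv.
C#m7 has root C#, degree 5 in F# minor, so v7.
F#m: minor triad on F# = scale degree 1 → i.

i6 - VI - iv - v7 - i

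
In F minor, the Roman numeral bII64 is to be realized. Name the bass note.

Db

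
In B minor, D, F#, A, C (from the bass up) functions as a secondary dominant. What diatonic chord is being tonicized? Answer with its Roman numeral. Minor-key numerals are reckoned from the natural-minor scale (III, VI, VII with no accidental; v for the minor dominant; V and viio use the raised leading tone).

VI

The chord is a dominant seventh chord on D.
A dominant resolves down a perfect fifth: D → G. In B minor, G is scale degree 6, i.e. VI.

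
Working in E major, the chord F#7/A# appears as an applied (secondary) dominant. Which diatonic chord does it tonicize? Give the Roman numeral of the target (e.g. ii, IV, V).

The chord is a dominant seventh chord on F#.
A dominant resolves down a perfect fifth: F# → B. In E major, B is scale degree 5, i.e. V.

V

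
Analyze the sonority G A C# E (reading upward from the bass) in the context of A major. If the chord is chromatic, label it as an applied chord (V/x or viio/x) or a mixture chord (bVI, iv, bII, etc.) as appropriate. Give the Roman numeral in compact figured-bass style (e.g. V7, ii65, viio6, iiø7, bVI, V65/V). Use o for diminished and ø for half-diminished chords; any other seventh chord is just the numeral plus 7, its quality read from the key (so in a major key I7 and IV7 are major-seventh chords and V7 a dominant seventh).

V42/IV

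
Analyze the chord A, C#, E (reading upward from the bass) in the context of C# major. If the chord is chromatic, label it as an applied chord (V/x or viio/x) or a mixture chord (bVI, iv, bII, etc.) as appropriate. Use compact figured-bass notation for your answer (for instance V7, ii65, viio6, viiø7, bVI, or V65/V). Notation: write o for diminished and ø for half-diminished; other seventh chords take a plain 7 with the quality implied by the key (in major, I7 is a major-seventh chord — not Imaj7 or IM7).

bVI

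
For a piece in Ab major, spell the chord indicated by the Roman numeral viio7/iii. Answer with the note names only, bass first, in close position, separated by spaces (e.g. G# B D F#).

B D F Ab

The slash marks an applied leading-tone chord: viio of iii. In Ab major, iii is C, so the leading tone to it is B, a half step below.
Building a fully diminished seventh chord on B gives B-D-F-Ab.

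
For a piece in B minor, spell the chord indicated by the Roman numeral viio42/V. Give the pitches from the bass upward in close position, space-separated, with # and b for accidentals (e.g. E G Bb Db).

D E# G# B

viio42/V is a secondary leading-tone chord. The target V is F# in B minor; the applied chord is rooted a semitone below, on E#.
Building a fully diminished seventh chord on E# gives E#-G#-B-D.
With the 42 figure the chord is in third inversion; from the bass D upward in close position it reads D-E#-G#-B.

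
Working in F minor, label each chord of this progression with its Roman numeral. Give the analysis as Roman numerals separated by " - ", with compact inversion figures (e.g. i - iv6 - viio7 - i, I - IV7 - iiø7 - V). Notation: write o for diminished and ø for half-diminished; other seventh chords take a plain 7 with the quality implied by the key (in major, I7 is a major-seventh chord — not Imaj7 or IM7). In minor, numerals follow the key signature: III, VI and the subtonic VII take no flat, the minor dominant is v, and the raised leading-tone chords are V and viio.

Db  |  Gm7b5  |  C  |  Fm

VI - iiø7 - V - i

Db: root Db is the submediant; major triad there is VI.
Gm7b5: half-diminished seventh chord on G = scale degree 2 → iiø7.
C: major triad on C = scale degree 5 → V.
Fm has root F, degree 1 in F minor, so i.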